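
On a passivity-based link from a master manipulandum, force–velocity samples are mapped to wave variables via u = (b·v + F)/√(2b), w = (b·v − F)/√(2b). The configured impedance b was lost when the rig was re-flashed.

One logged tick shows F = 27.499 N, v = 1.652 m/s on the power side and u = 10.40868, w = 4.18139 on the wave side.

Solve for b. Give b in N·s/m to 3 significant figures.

u + w = 14.5901;  u + w = √(2b)·v, so √(2b) = 14.5901/1.652 = 8.8318.
b = (√(2b))²/2 = 78.0000/2 = 39.0000.
(Check via u − w = 2F/√(2b): u − w = 6.2273, 2F/√(2b) = 6.2273.)

b = 39 N·s/m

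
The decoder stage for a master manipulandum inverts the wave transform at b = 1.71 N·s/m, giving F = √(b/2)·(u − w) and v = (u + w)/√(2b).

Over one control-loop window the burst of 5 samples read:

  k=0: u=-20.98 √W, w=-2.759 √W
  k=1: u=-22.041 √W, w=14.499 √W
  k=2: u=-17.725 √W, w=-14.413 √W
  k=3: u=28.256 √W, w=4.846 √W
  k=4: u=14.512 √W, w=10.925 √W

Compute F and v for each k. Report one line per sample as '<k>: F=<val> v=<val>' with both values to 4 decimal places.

k=0: u−w=-18.2210, u+w=-23.7390; √(b/2)=0.9247, √(2b)=1.8493; F=0.9247×(-18.221)=-16.8483, v=-23.7390/1.8493=-12.8366
k=1: u−w=-36.5400, u+w=-7.5420; √(b/2)=0.9247, √(2b)=1.8493; F=0.9247×(-36.54)=-33.7872, v=-7.5420/1.8493=-4.0782
k=2: u−w=-3.3120, u+w=-32.1380; √(b/2)=0.9247, √(2b)=1.8493; F=0.9247×(-3.312)=-3.0625, v=-32.1380/1.8493=-17.3782
k=3: u−w=23.4100, u+w=33.1020; √(b/2)=0.9247, √(2b)=1.8493; F=0.9247×23.41=21.6463, v=33.1020/1.8493=17.8995
k=4: u−w=3.5870, u+w=25.4370; √(b/2)=0.9247, √(2b)=1.8493; F=0.9247×3.587=3.3168, v=25.4370/1.8493=13.7548

0: F=-16.8483 v=-12.8366
1: F=-33.7872 v=-4.0782
2: F=-3.0625 v=-17.3782
3: F=21.6463 v=17.8995
4: F=3.3168 v=13.7548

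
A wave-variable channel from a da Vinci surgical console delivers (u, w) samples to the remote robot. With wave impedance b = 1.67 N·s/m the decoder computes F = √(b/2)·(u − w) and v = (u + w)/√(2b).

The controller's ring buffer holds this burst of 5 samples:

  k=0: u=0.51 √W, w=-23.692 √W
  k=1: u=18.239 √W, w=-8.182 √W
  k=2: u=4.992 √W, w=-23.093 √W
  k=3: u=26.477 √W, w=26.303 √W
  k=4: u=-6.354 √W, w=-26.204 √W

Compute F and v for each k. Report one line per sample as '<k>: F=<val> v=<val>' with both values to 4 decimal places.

k=0: u−w=24.2020, u+w=-23.1820; √(b/2)=0.9138, √(2b)=1.8276; F=0.9138×24.202=22.1154, v=-23.1820/1.8276=-12.6846
k=1: u−w=26.4210, u+w=10.0570; √(b/2)=0.9138, √(2b)=1.8276; F=0.9138×26.421=24.1431, v=10.0570/1.8276=5.5029
k=2: u−w=28.0850, u+w=-18.1010; √(b/2)=0.9138, √(2b)=1.8276; F=0.9138×28.085=25.6636, v=-18.1010/1.8276=-9.9044
k=3: u−w=0.1740, u+w=52.7800; √(b/2)=0.9138, √(2b)=1.8276; F=0.9138×0.174=0.1590, v=52.7800/1.8276=28.8799
k=4: u−w=19.8500, u+w=-32.5580; √(b/2)=0.9138, √(2b)=1.8276; F=0.9138×19.85=18.1386, v=-32.5580/1.8276=-17.8149

0: F=22.1154 v=-12.6846
1: F=24.1431 v=5.5029
2: F=25.6636 v=-9.9044
3: F=0.1590 v=28.8799
4: F=18.1386 v=-17.8149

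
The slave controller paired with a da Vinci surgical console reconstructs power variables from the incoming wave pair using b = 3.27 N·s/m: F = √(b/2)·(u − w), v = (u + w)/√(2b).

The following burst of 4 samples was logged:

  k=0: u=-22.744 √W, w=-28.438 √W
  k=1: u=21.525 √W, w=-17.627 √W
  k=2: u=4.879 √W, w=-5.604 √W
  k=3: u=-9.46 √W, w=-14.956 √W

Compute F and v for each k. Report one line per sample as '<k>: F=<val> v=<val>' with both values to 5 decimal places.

0: F=7.28075 v=-20.01375
1: F=50.06253 v=1.52424
2: F=13.40431 v=-0.28350
3: F=7.02758 v=-9.54741

k=0: u−w=5.69400, u+w=-51.18200; √(b/2)=1.27867, √(2b)=2.55734; F=1.27867×5.694=7.28075, v=-51.18200/2.55734=-20.01375
k=1: u−w=39.15200, u+w=3.89800; √(b/2)=1.27867, √(2b)=2.55734; F=1.27867×39.152=50.06253, v=3.89800/2.55734=1.52424
k=2: u−w=10.48300, u+w=-0.72500; √(b/2)=1.27867, √(2b)=2.55734; F=1.27867×10.483=13.40431, v=-0.72500/2.55734=-0.28350
k=3: u−w=5.49600, u+w=-24.41600; √(b/2)=1.27867, √(2b)=2.55734; F=1.27867×5.496=7.02758, v=-24.41600/2.55734=-9.54741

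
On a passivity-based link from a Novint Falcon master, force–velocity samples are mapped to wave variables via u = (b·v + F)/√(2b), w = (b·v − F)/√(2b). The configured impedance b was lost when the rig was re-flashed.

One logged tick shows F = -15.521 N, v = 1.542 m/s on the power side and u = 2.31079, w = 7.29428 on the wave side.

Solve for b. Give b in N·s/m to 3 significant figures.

b = 19.4 N·s/m

u + w = 9.60507;  u + w = √(2b)·v, so √(2b) = 9.60507/1.542 = 6.22897.
b = (√(2b))²/2 = 38.80005/2 = 19.40003.
(Check via u − w = 2F/√(2b): u − w = -4.98349, 2F/√(2b) = -4.98349.)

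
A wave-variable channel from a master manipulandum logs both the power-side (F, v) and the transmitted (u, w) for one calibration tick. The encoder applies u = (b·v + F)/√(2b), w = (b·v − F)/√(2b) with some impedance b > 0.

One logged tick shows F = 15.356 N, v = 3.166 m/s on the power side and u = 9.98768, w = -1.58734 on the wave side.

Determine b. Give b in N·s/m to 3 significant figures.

b = 3.52 N·s/m

u + w = 8.4003;  u + w = √(2b)·v, so √(2b) = 8.4003/3.166 = 2.6533.
b = (√(2b))²/2 = 7.0400/2 = 3.5200.
(Check via u − w = 2F/√(2b): u − w = 11.5750, 2F/√(2b) = 11.5750.)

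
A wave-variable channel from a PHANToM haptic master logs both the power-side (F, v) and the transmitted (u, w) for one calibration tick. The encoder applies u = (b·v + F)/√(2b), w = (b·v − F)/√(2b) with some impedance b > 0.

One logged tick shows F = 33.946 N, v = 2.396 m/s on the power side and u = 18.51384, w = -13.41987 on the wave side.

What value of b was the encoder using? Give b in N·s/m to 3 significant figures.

u + w = 5.0940;  u + w = √(2b)·v, so √(2b) = 5.0940/2.396 = 2.1260.
b = (√(2b))²/2 = 4.5200/2 = 2.2600.
(Check via u − w = 2F/√(2b): u − w = 31.9337, 2F/√(2b) = 31.9337.)

b = 2.26 N·s/m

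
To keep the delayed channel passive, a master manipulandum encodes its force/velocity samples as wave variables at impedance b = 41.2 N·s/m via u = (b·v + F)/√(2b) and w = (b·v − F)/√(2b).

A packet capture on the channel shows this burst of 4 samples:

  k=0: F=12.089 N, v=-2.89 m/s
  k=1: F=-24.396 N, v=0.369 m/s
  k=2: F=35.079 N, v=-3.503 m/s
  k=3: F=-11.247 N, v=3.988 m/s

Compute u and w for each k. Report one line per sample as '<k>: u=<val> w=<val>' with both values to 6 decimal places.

0: u=-11.785145 w=-14.448670
1: u=-1.012752 w=4.362329
2: u=-12.034731 w=-19.763558
3: u=16.861419 w=19.339430

k=0: b·v=41.2×(-2.89)=-119.068000; √(2b)=9.077445; u=(-119.068000+12.089)/9.077445=-11.785145, w=(-119.068000−12.089)/9.077445=-14.448670
k=1: b·v=41.2×0.369=15.202800; √(2b)=9.077445; u=(15.202800+(-24.396))/9.077445=-1.012752, w=(15.202800−(-24.396))/9.077445=4.362329
k=2: b·v=41.2×(-3.503)=-144.323600; √(2b)=9.077445; u=(-144.323600+35.079)/9.077445=-12.034731, w=(-144.323600−35.079)/9.077445=-19.763558
k=3: b·v=41.2×3.988=164.305600; √(2b)=9.077445; u=(164.305600+(-11.247))/9.077445=16.861419, w=(164.305600−(-11.247))/9.077445=19.339430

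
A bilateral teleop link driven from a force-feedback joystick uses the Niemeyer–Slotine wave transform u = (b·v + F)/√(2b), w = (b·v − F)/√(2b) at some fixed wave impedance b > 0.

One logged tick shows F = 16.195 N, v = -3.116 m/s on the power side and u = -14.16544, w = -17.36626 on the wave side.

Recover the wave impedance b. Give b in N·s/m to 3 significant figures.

b = 51.2 N·s/m

u + w = -31.5317;  u + w = √(2b)·v, so √(2b) = -31.5317/(-3.116) = 10.1193.
b = (√(2b))²/2 = 102.4000/2 = 51.2000.
(Check via u − w = 2F/√(2b): u − w = 3.2008, 2F/√(2b) = 3.2008.)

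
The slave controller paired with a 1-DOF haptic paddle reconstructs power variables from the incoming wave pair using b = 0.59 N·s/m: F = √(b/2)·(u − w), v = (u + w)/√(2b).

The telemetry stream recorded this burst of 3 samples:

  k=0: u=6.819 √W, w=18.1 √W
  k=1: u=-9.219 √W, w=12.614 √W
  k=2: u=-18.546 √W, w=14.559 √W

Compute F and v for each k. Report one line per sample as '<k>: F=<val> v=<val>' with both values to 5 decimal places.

0: F=-6.12715 v=22.93980
1: F=-11.85835 v=3.12535
2: F=-17.98062 v=-3.67033

k=0: u−w=-11.28100, u+w=24.91900; √(b/2)=0.54314, √(2b)=1.08628; F=0.54314×(-11.281)=-6.12715, v=24.91900/1.08628=22.93980
k=1: u−w=-21.83300, u+w=3.39500; √(b/2)=0.54314, √(2b)=1.08628; F=0.54314×(-21.833)=-11.85835, v=3.39500/1.08628=3.12535
k=2: u−w=-33.10500, u+w=-3.98700; √(b/2)=0.54314, √(2b)=1.08628; F=0.54314×(-33.105)=-17.98062, v=-3.98700/1.08628=-3.67033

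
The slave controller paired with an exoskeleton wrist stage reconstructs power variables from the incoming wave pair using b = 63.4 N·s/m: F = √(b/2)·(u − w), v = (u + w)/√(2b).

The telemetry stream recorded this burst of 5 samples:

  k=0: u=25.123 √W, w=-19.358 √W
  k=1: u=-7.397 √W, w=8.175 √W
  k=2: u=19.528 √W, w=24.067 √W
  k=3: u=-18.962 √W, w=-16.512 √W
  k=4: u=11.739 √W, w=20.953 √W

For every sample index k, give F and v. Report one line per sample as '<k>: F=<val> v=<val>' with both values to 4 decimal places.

0: F=250.4403 v=0.5120
1: F=-87.6746 v=0.0691
2: F=-25.5558 v=3.8715
3: F=-13.7942 v=-3.1503
4: F=-51.8774 v=2.9032

k=0: u−w=44.4810, u+w=5.7650; √(b/2)=5.6303, √(2b)=11.2606; F=5.6303×44.481=250.4403, v=5.7650/11.2606=0.5120
k=1: u−w=-15.5720, u+w=0.7780; √(b/2)=5.6303, √(2b)=11.2606; F=5.6303×(-15.572)=-87.6746, v=0.7780/11.2606=0.0691
k=2: u−w=-4.5390, u+w=43.5950; √(b/2)=5.6303, √(2b)=11.2606; F=5.6303×(-4.539)=-25.5558, v=43.5950/11.2606=3.8715
k=3: u−w=-2.4500, u+w=-35.4740; √(b/2)=5.6303, √(2b)=11.2606; F=5.6303×(-2.45)=-13.7942, v=-35.4740/11.2606=-3.1503
k=4: u−w=-9.2140, u+w=32.6920; √(b/2)=5.6303, √(2b)=11.2606; F=5.6303×(-9.214)=-51.8774, v=32.6920/11.2606=2.9032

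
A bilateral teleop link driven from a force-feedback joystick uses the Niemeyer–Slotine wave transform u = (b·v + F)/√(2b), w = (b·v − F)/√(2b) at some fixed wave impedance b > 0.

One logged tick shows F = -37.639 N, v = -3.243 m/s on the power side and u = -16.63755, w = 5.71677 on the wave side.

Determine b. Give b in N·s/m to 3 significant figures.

b = 5.67 N·s/m

u + w = -10.92078;  u + w = √(2b)·v, so √(2b) = -10.92078/(-3.243) = 3.36749.
b = (√(2b))²/2 = 11.34001/2 = 5.67000.
(Check via u − w = 2F/√(2b): u − w = -22.35432, 2F/√(2b) = -22.35431.)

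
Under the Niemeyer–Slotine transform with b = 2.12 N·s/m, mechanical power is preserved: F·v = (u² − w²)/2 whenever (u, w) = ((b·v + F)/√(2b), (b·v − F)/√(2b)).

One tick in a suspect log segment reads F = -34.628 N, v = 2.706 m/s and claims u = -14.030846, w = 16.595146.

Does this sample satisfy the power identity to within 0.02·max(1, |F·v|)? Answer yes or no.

F·v = (-34.628)×2.706 = -93.703368 W.
(u² − w²)/2 = (196.864639 − 275.398871)/2 = -39.267116 W.
|Δ| = 54.436252;  2% of max(1, |F·v|) = 1.874067.

no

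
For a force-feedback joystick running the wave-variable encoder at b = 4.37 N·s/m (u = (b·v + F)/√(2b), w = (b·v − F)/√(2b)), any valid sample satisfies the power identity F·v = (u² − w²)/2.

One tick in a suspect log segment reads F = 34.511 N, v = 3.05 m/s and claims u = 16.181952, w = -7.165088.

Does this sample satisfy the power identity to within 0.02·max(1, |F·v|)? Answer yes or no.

F·v = 34.511×3.05 = 105.258550 W.
(u² − w²)/2 = (261.855571 − 51.338486)/2 = 105.258542 W.
|Δ| = 0.000008;  2% of max(1, |F·v|) = 2.105171.

yes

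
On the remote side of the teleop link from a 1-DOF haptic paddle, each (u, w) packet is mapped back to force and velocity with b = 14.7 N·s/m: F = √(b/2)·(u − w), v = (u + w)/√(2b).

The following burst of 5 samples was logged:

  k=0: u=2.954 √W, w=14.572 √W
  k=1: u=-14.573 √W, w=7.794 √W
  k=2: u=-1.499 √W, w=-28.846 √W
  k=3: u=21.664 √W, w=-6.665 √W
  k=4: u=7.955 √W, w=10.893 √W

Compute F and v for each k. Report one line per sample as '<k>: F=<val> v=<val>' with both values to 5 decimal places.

0: F=-31.49742 v=3.23228
1: F=-60.63891 v=-1.25024
2: F=74.14013 v=-5.59646
3: F=76.80242 v=2.76623
4: F=-7.96518 v=3.47609

k=0: u−w=-11.61800, u+w=17.52600; √(b/2)=2.71109, √(2b)=5.42218; F=2.71109×(-11.618)=-31.49742, v=17.52600/5.42218=3.23228
k=1: u−w=-22.36700, u+w=-6.77900; √(b/2)=2.71109, √(2b)=5.42218; F=2.71109×(-22.367)=-60.63891, v=-6.77900/5.42218=-1.25024
k=2: u−w=27.34700, u+w=-30.34500; √(b/2)=2.71109, √(2b)=5.42218; F=2.71109×27.347=74.14013, v=-30.34500/5.42218=-5.59646
k=3: u−w=28.32900, u+w=14.99900; √(b/2)=2.71109, √(2b)=5.42218; F=2.71109×28.329=76.80242, v=14.99900/5.42218=2.76623
k=4: u−w=-2.93800, u+w=18.84800; √(b/2)=2.71109, √(2b)=5.42218; F=2.71109×(-2.938)=-7.96518, v=18.84800/5.42218=3.47609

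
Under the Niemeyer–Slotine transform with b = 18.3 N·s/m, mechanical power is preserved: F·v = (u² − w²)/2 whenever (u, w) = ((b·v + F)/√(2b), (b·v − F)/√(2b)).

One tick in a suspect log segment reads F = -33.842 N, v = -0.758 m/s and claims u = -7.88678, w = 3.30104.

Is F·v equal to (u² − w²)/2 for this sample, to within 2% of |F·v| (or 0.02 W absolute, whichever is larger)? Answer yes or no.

F·v = (-33.842)×(-0.758) = 25.65224 W.
(u² − w²)/2 = (62.20130 − 10.89687)/2 = 25.65222 W.
|Δ| = 0.00002;  2% of max(1, |F·v|) = 0.51304.

yes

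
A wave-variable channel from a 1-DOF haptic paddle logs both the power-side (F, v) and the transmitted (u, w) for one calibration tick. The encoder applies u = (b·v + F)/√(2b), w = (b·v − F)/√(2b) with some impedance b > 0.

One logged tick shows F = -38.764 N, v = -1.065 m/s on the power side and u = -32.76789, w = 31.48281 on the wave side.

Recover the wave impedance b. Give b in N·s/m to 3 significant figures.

u + w = -1.2851;  u + w = √(2b)·v, so √(2b) = -1.2851/(-1.065) = 1.2066.
b = (√(2b))²/2 = 1.4560/2 = 0.7280.
(Check via u − w = 2F/√(2b): u − w = -64.2507, 2F/√(2b) = -64.2507.)

b = 0.728 N·s/m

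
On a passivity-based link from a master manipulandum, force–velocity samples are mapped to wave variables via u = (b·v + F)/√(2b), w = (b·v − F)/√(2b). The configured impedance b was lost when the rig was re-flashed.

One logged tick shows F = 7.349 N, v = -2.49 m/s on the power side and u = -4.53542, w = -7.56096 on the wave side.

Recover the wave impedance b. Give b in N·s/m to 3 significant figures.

u + w = -12.09638;  u + w = √(2b)·v, so √(2b) = -12.09638/(-2.49) = 4.85798.
b = (√(2b))²/2 = 23.60001/2 = 11.80000.
(Check via u − w = 2F/√(2b): u − w = 3.02554, 2F/√(2b) = 3.02553.)

b = 11.8 N·s/m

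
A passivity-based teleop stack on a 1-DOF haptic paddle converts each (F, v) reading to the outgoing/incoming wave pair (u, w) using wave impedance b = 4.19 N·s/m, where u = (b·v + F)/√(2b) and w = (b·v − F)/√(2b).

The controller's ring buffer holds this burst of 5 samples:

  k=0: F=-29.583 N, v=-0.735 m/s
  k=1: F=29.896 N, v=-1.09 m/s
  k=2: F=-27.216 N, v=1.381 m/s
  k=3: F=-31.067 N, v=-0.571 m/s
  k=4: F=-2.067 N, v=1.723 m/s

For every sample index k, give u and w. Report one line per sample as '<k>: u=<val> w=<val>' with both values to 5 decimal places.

k=0: b·v=4.19×(-0.735)=-3.07965; √(2b)=2.89482; u=(-3.07965+(-29.583))/2.89482=-11.28313, w=(-3.07965−(-29.583))/2.89482=9.15543
k=1: b·v=4.19×(-1.09)=-4.56710; √(2b)=2.89482; u=(-4.56710+29.896)/2.89482=8.74972, w=(-4.56710−29.896)/2.89482=-11.90508
k=2: b·v=4.19×1.381=5.78639; √(2b)=2.89482; u=(5.78639+(-27.216))/2.89482=-7.40274, w=(5.78639−(-27.216))/2.89482=11.40049
k=3: b·v=4.19×(-0.571)=-2.39249; √(2b)=2.89482; u=(-2.39249+(-31.067))/2.89482=-11.55839, w=(-2.39249−(-31.067))/2.89482=9.90545
k=4: b·v=4.19×1.723=7.21937; √(2b)=2.89482; u=(7.21937+(-2.067))/2.89482=1.77986, w=(7.21937−(-2.067))/2.89482=3.20792

0: u=-11.28313 w=9.15543
1: u=8.74972 w=-11.90508
2: u=-7.40274 w=11.40049
3: u=-11.55839 w=9.90545
4: u=1.77986 w=3.20792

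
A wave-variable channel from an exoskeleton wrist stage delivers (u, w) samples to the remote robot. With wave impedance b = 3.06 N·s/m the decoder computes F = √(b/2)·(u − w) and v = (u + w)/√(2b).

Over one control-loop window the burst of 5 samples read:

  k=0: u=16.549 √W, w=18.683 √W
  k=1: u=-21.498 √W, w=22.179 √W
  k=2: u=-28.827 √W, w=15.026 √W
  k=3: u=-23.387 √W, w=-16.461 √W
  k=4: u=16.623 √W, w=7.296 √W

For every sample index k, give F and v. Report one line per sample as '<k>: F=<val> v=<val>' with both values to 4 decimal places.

0: F=-2.6396 v=14.2417
1: F=-54.0255 v=0.2753
2: F=-54.2432 v=-5.5787
3: F=-8.5670 v=-16.1076
4: F=11.5369 v=9.6687

k=0: u−w=-2.1340, u+w=35.2320; √(b/2)=1.2369, √(2b)=2.4739; F=1.2369×(-2.134)=-2.6396, v=35.2320/2.4739=14.2417
k=1: u−w=-43.6770, u+w=0.6810; √(b/2)=1.2369, √(2b)=2.4739; F=1.2369×(-43.677)=-54.0255, v=0.6810/2.4739=0.2753
k=2: u−w=-43.8530, u+w=-13.8010; √(b/2)=1.2369, √(2b)=2.4739; F=1.2369×(-43.853)=-54.2432, v=-13.8010/2.4739=-5.5787
k=3: u−w=-6.9260, u+w=-39.8480; √(b/2)=1.2369, √(2b)=2.4739; F=1.2369×(-6.926)=-8.5670, v=-39.8480/2.4739=-16.1076
k=4: u−w=9.3270, u+w=23.9190; √(b/2)=1.2369, √(2b)=2.4739; F=1.2369×9.327=11.5369, v=23.9190/2.4739=9.6687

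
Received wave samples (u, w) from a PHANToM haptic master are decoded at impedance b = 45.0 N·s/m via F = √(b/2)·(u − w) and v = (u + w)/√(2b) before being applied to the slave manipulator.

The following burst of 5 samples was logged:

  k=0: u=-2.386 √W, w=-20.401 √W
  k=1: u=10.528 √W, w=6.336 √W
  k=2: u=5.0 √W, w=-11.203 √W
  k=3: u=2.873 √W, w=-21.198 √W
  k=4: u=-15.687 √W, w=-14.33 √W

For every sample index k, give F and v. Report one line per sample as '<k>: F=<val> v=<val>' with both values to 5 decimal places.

k=0: u−w=18.01500, u+w=-22.78700; √(b/2)=4.74342, √(2b)=9.48683; F=4.74342×18.015=85.45265, v=-22.78700/9.48683=-2.40196
k=1: u−w=4.19200, u+w=16.86400; √(b/2)=4.74342, √(2b)=9.48683; F=4.74342×4.192=19.88440, v=16.86400/9.48683=1.77762
k=2: u−w=16.20300, u+w=-6.20300; √(b/2)=4.74342, √(2b)=9.48683; F=4.74342×16.203=76.85758, v=-6.20300/9.48683=-0.65385
k=3: u−w=24.07100, u+w=-18.32500; √(b/2)=4.74342, √(2b)=9.48683; F=4.74342×24.071=114.17878, v=-18.32500/9.48683=-1.93162
k=4: u−w=-1.35700, u+w=-30.01700; √(b/2)=4.74342, √(2b)=9.48683; F=4.74342×(-1.357)=-6.43682, v=-30.01700/9.48683=-3.16407

0: F=85.45265 v=-2.40196
1: F=19.88440 v=1.77762
2: F=76.85758 v=-0.65385
3: F=114.17878 v=-1.93162
4: F=-6.43682 v=-3.16407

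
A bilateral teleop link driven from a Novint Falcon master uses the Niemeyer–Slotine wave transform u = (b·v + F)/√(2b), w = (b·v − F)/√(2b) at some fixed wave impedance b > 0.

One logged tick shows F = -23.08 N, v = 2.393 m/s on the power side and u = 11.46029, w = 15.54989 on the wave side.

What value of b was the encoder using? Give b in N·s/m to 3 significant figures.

u + w = 27.0102;  u + w = √(2b)·v, so √(2b) = 27.0102/2.393 = 11.2872.
b = (√(2b))²/2 = 127.4000/2 = 63.7000.
(Check via u − w = 2F/√(2b): u − w = -4.0896, 2F/√(2b) = -4.0896.)

b = 63.7 N·s/m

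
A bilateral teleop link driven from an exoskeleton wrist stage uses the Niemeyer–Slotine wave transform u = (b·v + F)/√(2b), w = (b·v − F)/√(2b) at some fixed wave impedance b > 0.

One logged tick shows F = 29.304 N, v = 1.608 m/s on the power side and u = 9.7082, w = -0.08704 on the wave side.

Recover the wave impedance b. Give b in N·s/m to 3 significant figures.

u + w = 9.62116;  u + w = √(2b)·v, so √(2b) = 9.62116/1.608 = 5.98331.
b = (√(2b))²/2 = 35.79998/2 = 17.89999.
(Check via u − w = 2F/√(2b): u − w = 9.79524, 2F/√(2b) = 9.79525.)

b = 17.9 N·s/m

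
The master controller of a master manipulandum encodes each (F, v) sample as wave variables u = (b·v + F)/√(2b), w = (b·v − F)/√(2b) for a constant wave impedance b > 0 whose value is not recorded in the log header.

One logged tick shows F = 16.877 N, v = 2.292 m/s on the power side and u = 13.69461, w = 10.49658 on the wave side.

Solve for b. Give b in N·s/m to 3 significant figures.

u + w = 24.19119;  u + w = √(2b)·v, so √(2b) = 24.19119/2.292 = 10.55462.
b = (√(2b))²/2 = 111.40001/2 = 55.70001.
(Check via u − w = 2F/√(2b): u − w = 3.19803, 2F/√(2b) = 3.19803.)

b = 55.7 N·s/m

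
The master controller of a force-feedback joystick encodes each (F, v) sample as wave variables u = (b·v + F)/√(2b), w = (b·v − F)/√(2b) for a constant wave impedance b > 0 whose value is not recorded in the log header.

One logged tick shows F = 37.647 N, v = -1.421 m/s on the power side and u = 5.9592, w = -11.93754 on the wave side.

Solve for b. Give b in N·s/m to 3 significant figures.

b = 8.85 N·s/m

u + w = -5.97834;  u + w = √(2b)·v, so √(2b) = -5.97834/(-1.421) = 4.20714.
b = (√(2b))²/2 = 17.69999/2 = 8.85000.
(Check via u − w = 2F/√(2b): u − w = 17.89674, 2F/√(2b) = 17.89674.)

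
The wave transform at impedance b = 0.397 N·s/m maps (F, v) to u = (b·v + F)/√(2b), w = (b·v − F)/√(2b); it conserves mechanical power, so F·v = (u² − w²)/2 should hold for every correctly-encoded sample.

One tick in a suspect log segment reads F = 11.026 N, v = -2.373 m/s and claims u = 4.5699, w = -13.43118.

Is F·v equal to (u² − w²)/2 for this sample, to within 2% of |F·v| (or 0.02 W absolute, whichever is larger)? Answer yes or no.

no

F·v = 11.026×(-2.373) = -26.16470 W.
(u² − w²)/2 = (20.88399 − 180.39660)/2 = -79.75631 W.
|Δ| = 53.59161;  2% of max(1, |F·v|) = 0.52329.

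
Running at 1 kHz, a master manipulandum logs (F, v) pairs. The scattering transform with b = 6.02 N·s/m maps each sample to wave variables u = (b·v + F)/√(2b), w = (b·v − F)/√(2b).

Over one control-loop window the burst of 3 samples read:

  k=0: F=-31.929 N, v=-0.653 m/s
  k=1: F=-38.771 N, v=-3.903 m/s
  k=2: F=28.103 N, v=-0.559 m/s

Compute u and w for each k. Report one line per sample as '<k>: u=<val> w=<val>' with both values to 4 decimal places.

k=0: b·v=6.02×(-0.653)=-3.9311; √(2b)=3.4699; u=(-3.9311+(-31.929))/3.4699=-10.3347, w=(-3.9311−(-31.929))/3.4699=8.0689
k=1: b·v=6.02×(-3.903)=-23.4961; √(2b)=3.4699; u=(-23.4961+(-38.771))/3.4699=-17.9451, w=(-23.4961−(-38.771))/3.4699=4.4022
k=2: b·v=6.02×(-0.559)=-3.3652; √(2b)=3.4699; u=(-3.3652+28.103)/3.4699=7.1293, w=(-3.3652−28.103)/3.4699=-9.0690

0: u=-10.3347 w=8.0689
1: u=-17.9451 w=4.4022
2: u=7.1293 w=-9.0690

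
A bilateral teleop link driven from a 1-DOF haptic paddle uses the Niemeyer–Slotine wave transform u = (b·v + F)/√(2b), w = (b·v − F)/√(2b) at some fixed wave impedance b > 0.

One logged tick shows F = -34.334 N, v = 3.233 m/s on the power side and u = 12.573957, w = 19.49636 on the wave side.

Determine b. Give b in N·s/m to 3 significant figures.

u + w = 32.070317;  u + w = √(2b)·v, so √(2b) = 32.070317/3.233 = 9.919677.
b = (√(2b))²/2 = 98.400000/2 = 49.200000.
(Check via u − w = 2F/√(2b): u − w = -6.922403, 2F/√(2b) = -6.922403.)

b = 49.2 N·s/m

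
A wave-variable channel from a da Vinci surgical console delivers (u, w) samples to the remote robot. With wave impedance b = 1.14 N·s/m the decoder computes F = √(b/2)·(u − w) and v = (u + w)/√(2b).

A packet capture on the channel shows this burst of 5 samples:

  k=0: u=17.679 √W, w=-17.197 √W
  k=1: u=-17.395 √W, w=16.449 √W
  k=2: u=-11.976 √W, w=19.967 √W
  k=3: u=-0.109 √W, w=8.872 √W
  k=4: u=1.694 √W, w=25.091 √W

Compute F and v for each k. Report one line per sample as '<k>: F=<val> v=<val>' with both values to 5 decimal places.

k=0: u−w=34.87600, u+w=0.48200; √(b/2)=0.75498, √(2b)=1.50997; F=0.75498×34.876=26.33080, v=0.48200/1.50997=0.31921
k=1: u−w=-33.84400, u+w=-0.94600; √(b/2)=0.75498, √(2b)=1.50997; F=0.75498×(-33.844)=-25.55166, v=-0.94600/1.50997=-0.62650
k=2: u−w=-31.94300, u+w=7.99100; √(b/2)=0.75498, √(2b)=1.50997; F=0.75498×(-31.943)=-24.11644, v=7.99100/1.50997=5.29217
k=3: u−w=-8.98100, u+w=8.76300; √(b/2)=0.75498, √(2b)=1.50997; F=0.75498×(-8.981)=-6.78051, v=8.76300/1.50997=5.80344
k=4: u−w=-23.39700, u+w=26.78500; √(b/2)=0.75498, √(2b)=1.50997; F=0.75498×(-23.397)=-17.66435, v=26.78500/1.50997=17.73880

0: F=26.33080 v=0.31921
1: F=-25.55166 v=-0.62650
2: F=-24.11644 v=5.29217
3: F=-6.78051 v=5.80344
4: F=-17.66435 v=17.73880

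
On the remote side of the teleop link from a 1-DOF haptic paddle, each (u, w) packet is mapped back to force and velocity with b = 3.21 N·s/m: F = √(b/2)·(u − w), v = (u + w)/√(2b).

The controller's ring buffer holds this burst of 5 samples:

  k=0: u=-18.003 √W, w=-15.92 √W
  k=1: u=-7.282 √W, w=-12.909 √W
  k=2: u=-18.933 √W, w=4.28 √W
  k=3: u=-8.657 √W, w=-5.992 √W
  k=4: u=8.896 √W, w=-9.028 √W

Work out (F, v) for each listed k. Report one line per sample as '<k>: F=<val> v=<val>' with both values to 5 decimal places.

0: F=-2.63892 v=-13.38834
1: F=7.12877 v=-7.96875
2: F=-29.40822 v=-5.78308
3: F=-3.37625 v=-5.78150
4: F=22.70766 v=-0.05210

k=0: u−w=-2.08300, u+w=-33.92300; √(b/2)=1.26689, √(2b)=2.53377; F=1.26689×(-2.083)=-2.63892, v=-33.92300/2.53377=-13.38834
k=1: u−w=5.62700, u+w=-20.19100; √(b/2)=1.26689, √(2b)=2.53377; F=1.26689×5.627=7.12877, v=-20.19100/2.53377=-7.96875
k=2: u−w=-23.21300, u+w=-14.65300; √(b/2)=1.26689, √(2b)=2.53377; F=1.26689×(-23.213)=-29.40822, v=-14.65300/2.53377=-5.78308
k=3: u−w=-2.66500, u+w=-14.64900; √(b/2)=1.26689, √(2b)=2.53377; F=1.26689×(-2.665)=-3.37625, v=-14.64900/2.53377=-5.78150
k=4: u−w=17.92400, u+w=-0.13200; √(b/2)=1.26689, √(2b)=2.53377; F=1.26689×17.924=22.70766, v=-0.13200/2.53377=-0.05210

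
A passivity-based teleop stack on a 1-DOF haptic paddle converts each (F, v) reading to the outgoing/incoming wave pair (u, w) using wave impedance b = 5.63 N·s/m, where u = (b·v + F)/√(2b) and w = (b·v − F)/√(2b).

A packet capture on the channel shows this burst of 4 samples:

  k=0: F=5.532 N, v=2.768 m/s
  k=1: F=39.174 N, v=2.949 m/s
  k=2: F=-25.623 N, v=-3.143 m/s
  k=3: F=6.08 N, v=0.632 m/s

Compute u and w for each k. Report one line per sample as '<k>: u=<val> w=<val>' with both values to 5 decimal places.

k=0: b·v=5.63×2.768=15.58384; √(2b)=3.35559; u=(15.58384+5.532)/3.35559=6.29273, w=(15.58384−5.532)/3.35559=2.99555
k=1: b·v=5.63×2.949=16.60287; √(2b)=3.35559; u=(16.60287+39.174)/3.35559=16.62206, w=(16.60287−39.174)/3.35559=-6.72642
k=2: b·v=5.63×(-3.143)=-17.69509; √(2b)=3.35559; u=(-17.69509+(-25.623))/3.35559=-12.90922, w=(-17.69509−(-25.623))/3.35559=2.36260
k=3: b·v=5.63×0.632=3.55816; √(2b)=3.35559; u=(3.55816+6.08)/3.35559=2.87227, w=(3.55816−6.08)/3.35559=-0.75153

0: u=6.29273 w=2.99555
1: u=16.62206 w=-6.72642
2: u=-12.90922 w=2.36260
3: u=2.87227 w=-0.75153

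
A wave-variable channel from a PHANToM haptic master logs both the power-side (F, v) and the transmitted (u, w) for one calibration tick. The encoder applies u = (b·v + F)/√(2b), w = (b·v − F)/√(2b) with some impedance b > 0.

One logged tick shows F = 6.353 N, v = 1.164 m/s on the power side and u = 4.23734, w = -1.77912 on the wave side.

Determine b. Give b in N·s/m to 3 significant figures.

u + w = 2.45822;  u + w = √(2b)·v, so √(2b) = 2.45822/1.164 = 2.11187.
b = (√(2b))²/2 = 4.46001/2 = 2.23000.
(Check via u − w = 2F/√(2b): u − w = 6.01646, 2F/√(2b) = 6.01646.)

b = 2.23 N·s/m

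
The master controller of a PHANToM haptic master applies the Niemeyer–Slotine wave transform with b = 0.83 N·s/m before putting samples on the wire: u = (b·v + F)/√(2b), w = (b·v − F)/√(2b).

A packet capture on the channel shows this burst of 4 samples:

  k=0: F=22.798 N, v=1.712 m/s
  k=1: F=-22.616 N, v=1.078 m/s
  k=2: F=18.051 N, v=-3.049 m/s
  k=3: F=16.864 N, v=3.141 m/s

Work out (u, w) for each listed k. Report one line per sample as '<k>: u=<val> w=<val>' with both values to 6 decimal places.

0: u=18.797559 w=-16.591801
1: u=-16.858967 w=18.247873
2: u=12.046112 w=-15.974474
3: u=15.112450 w=-11.065555

k=0: b·v=0.83×1.712=1.420960; √(2b)=1.288410; u=(1.420960+22.798)/1.288410=18.797559, w=(1.420960−22.798)/1.288410=-16.591801
k=1: b·v=0.83×1.078=0.894740; √(2b)=1.288410; u=(0.894740+(-22.616))/1.288410=-16.858967, w=(0.894740−(-22.616))/1.288410=18.247873
k=2: b·v=0.83×(-3.049)=-2.530670; √(2b)=1.288410; u=(-2.530670+18.051)/1.288410=12.046112, w=(-2.530670−18.051)/1.288410=-15.974474
k=3: b·v=0.83×3.141=2.607030; √(2b)=1.288410; u=(2.607030+16.864)/1.288410=15.112450, w=(2.607030−16.864)/1.288410=-11.065555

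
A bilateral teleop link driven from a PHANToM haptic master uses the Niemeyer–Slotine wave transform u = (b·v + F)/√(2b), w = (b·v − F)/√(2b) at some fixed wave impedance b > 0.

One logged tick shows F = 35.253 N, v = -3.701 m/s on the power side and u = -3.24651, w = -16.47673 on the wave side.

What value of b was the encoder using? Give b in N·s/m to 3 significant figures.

b = 14.2 N·s/m

u + w = -19.72324;  u + w = √(2b)·v, so √(2b) = -19.72324/(-3.701) = 5.32917.
b = (√(2b))²/2 = 28.40000/2 = 14.20000.
(Check via u − w = 2F/√(2b): u − w = 13.23022, 2F/√(2b) = 13.23022.)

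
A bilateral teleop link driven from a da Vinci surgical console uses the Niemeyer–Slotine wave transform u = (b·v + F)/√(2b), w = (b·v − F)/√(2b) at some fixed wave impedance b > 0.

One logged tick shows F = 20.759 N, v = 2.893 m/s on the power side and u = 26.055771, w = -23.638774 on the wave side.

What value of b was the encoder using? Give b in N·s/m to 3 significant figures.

b = 0.349 N·s/m

u + w = 2.416997;  u + w = √(2b)·v, so √(2b) = 2.416997/2.893 = 0.835464.
b = (√(2b))²/2 = 0.698000/2 = 0.349000.
(Check via u − w = 2F/√(2b): u − w = 49.694545, 2F/√(2b) = 49.694548.)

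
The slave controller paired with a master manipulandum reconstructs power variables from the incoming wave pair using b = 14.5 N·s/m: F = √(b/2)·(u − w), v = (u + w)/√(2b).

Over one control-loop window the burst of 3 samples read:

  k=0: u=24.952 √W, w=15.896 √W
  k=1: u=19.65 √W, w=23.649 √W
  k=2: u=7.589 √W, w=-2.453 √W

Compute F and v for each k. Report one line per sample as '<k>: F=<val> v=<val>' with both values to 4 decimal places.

k=0: u−w=9.0560, u+w=40.8480; √(b/2)=2.6926, √(2b)=5.3852; F=2.6926×9.056=24.3840, v=40.8480/5.3852=7.5853
k=1: u−w=-3.9990, u+w=43.2990; √(b/2)=2.6926, √(2b)=5.3852; F=2.6926×(-3.999)=-10.7676, v=43.2990/5.3852=8.0404
k=2: u−w=10.0420, u+w=5.1360; √(b/2)=2.6926, √(2b)=5.3852; F=2.6926×10.042=27.0389, v=5.1360/5.3852=0.9537

0: F=24.3840 v=7.5853
1: F=-10.7676 v=8.0404
2: F=27.0389 v=0.9537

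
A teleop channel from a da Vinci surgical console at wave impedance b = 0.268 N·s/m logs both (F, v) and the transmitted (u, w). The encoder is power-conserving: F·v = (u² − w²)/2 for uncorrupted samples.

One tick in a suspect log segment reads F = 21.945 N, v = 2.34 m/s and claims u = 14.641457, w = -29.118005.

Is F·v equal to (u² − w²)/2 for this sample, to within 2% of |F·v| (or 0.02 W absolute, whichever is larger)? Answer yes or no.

F·v = 21.945×2.34 = 51.351300 W.
(u² − w²)/2 = (214.372263 − 847.858215)/2 = -316.742976 W.
|Δ| = 368.094276;  2% of max(1, |F·v|) = 1.027026.

no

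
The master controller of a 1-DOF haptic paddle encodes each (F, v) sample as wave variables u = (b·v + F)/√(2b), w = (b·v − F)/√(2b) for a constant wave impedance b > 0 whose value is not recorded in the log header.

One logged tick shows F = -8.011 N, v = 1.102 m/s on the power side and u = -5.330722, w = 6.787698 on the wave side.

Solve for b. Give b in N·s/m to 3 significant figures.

b = 0.874 N·s/m

u + w = 1.456976;  u + w = √(2b)·v, so √(2b) = 1.456976/1.102 = 1.322120.
b = (√(2b))²/2 = 1.748001/2 = 0.874000.
(Check via u − w = 2F/√(2b): u − w = -12.118420, 2F/√(2b) = -12.118418.)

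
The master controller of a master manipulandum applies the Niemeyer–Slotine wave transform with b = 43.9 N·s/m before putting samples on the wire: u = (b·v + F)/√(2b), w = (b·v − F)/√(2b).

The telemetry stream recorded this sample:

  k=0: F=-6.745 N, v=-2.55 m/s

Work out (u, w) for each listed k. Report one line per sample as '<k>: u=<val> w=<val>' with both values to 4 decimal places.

0: u=-12.6668 w=-11.2271

k=0: b·v=43.9×(-2.55)=-111.9450; √(2b)=9.3702; u=(-111.9450+(-6.745))/9.3702=-12.6668, w=(-111.9450−(-6.745))/9.3702=-11.2271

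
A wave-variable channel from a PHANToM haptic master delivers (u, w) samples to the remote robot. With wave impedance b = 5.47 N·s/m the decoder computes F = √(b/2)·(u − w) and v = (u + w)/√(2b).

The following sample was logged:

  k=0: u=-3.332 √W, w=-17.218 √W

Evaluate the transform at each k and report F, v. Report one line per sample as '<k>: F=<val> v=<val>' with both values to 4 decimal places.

0: F=22.9644 v=-6.2130

k=0: u−w=13.8860, u+w=-20.5500; √(b/2)=1.6538, √(2b)=3.3076; F=1.6538×13.886=22.9644, v=-20.5500/3.3076=-6.2130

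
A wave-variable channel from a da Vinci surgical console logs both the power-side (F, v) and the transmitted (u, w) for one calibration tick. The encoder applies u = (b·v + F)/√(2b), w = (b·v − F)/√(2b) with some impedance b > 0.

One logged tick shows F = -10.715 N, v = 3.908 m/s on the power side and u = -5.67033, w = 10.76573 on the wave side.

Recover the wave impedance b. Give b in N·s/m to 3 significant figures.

u + w = 5.09540;  u + w = √(2b)·v, so √(2b) = 5.09540/3.908 = 1.30384.
b = (√(2b))²/2 = 1.69999/2 = 0.85000.
(Check via u − w = 2F/√(2b): u − w = -16.43606, 2F/√(2b) = -16.43609.)

b = 0.85 N·s/m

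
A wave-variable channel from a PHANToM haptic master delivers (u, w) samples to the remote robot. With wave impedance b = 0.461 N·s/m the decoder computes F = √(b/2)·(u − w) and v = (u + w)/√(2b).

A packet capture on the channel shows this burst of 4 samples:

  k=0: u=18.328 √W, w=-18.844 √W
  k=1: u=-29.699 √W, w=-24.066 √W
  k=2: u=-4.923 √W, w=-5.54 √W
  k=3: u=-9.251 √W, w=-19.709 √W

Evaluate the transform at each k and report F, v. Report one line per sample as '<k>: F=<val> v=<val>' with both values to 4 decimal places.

0: F=17.8464 v=-0.5374
1: F=-2.7044 v=-55.9931
2: F=0.2962 v=-10.8966
3: F=5.0209 v=-30.1601

k=0: u−w=37.1720, u+w=-0.5160; √(b/2)=0.4801, √(2b)=0.9602; F=0.4801×37.172=17.8464, v=-0.5160/0.9602=-0.5374
k=1: u−w=-5.6330, u+w=-53.7650; √(b/2)=0.4801, √(2b)=0.9602; F=0.4801×(-5.633)=-2.7044, v=-53.7650/0.9602=-55.9931
k=2: u−w=0.6170, u+w=-10.4630; √(b/2)=0.4801, √(2b)=0.9602; F=0.4801×0.617=0.2962, v=-10.4630/0.9602=-10.8966
k=3: u−w=10.4580, u+w=-28.9600; √(b/2)=0.4801, √(2b)=0.9602; F=0.4801×10.458=5.0209, v=-28.9600/0.9602=-30.1601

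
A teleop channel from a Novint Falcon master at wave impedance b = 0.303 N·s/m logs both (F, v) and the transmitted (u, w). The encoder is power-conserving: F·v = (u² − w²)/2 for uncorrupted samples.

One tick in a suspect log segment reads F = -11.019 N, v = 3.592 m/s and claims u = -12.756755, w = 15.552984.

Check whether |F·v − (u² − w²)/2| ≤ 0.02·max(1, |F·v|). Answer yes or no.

yes

F·v = (-11.019)×3.592 = -39.580248 W.
(u² − w²)/2 = (162.734798 − 241.895311)/2 = -39.580257 W.
|Δ| = 0.000009;  2% of max(1, |F·v|) = 0.791605.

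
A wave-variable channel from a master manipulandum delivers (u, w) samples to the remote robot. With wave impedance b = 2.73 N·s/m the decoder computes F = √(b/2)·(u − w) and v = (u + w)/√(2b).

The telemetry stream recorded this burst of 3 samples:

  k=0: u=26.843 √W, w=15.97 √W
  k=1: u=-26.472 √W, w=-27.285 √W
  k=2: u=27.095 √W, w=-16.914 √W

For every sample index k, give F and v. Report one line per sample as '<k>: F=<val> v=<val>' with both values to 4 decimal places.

k=0: u−w=10.8730, u+w=42.8130; √(b/2)=1.1683, √(2b)=2.3367; F=1.1683×10.873=12.7033, v=42.8130/2.3367=18.3223
k=1: u−w=0.8130, u+w=-53.7570; √(b/2)=1.1683, √(2b)=2.3367; F=1.1683×0.813=0.9499, v=-53.7570/2.3367=-23.0059
k=2: u−w=44.0090, u+w=10.1810; √(b/2)=1.1683, √(2b)=2.3367; F=1.1683×44.009=51.4171, v=10.1810/2.3367=4.3571

0: F=12.7033 v=18.3223
1: F=0.9499 v=-23.0059
2: F=51.4171 v=4.3571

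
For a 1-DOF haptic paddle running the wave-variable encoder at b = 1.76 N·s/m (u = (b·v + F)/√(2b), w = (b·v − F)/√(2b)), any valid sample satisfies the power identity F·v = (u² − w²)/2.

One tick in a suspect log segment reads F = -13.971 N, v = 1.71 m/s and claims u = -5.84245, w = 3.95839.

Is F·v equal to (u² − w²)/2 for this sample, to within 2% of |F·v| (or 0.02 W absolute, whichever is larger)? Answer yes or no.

no

F·v = (-13.971)×1.71 = -23.89041 W.
(u² − w²)/2 = (34.13422 − 15.66885)/2 = 9.23269 W.
|Δ| = 33.12310;  2% of max(1, |F·v|) = 0.47781.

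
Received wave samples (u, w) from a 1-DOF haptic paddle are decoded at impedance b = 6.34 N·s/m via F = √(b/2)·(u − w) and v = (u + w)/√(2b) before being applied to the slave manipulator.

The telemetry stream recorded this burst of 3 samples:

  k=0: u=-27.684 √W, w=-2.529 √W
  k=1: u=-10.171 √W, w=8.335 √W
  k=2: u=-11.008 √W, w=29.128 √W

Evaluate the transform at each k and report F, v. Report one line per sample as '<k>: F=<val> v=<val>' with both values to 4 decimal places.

0: F=-44.7872 v=-8.4847
1: F=-32.9490 v=-0.5156
2: F=-71.4601 v=5.0886

k=0: u−w=-25.1550, u+w=-30.2130; √(b/2)=1.7804, √(2b)=3.5609; F=1.7804×(-25.155)=-44.7872, v=-30.2130/3.5609=-8.4847
k=1: u−w=-18.5060, u+w=-1.8360; √(b/2)=1.7804, √(2b)=3.5609; F=1.7804×(-18.506)=-32.9490, v=-1.8360/3.5609=-0.5156
k=2: u−w=-40.1360, u+w=18.1200; √(b/2)=1.7804, √(2b)=3.5609; F=1.7804×(-40.136)=-71.4601, v=18.1200/3.5609=5.0886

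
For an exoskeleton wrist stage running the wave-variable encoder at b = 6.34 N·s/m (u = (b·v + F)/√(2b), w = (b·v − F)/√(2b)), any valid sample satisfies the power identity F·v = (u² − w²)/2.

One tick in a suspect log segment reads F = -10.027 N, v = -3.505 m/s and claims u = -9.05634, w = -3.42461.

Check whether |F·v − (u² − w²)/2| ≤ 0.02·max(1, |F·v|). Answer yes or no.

F·v = (-10.027)×(-3.505) = 35.14463 W.
(u² − w²)/2 = (82.01729 − 11.72795)/2 = 35.14467 W.
|Δ| = 0.00004;  2% of max(1, |F·v|) = 0.70289.

yes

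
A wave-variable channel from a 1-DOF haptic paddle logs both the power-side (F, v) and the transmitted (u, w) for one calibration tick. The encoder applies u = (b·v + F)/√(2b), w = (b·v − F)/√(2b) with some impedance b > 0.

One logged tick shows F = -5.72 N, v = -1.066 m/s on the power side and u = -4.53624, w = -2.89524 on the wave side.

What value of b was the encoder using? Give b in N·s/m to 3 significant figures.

u + w = -7.4315;  u + w = √(2b)·v, so √(2b) = -7.4315/(-1.066) = 6.9714.
b = (√(2b))²/2 = 48.6000/2 = 24.3000.
(Check via u − w = 2F/√(2b): u − w = -1.6410, 2F/√(2b) = -1.6410.)

b = 24.3 N·s/m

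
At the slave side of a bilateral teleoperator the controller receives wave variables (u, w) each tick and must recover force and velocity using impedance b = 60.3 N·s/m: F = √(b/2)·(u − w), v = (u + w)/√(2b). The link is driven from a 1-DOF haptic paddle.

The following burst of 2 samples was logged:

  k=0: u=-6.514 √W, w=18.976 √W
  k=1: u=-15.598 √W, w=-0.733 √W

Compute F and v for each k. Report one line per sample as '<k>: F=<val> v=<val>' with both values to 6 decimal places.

k=0: u−w=-25.490000, u+w=12.462000; √(b/2)=5.490902, √(2b)=10.981803; F=5.490902×(-25.49)=-139.963081, v=12.462000/10.981803=1.134786
k=1: u−w=-14.865000, u+w=-16.331000; √(b/2)=5.490902, √(2b)=10.981803; F=5.490902×(-14.865)=-81.622252, v=-16.331000/10.981803=-1.487096

0: F=-139.963081 v=1.134786
1: F=-81.622252 v=-1.487096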